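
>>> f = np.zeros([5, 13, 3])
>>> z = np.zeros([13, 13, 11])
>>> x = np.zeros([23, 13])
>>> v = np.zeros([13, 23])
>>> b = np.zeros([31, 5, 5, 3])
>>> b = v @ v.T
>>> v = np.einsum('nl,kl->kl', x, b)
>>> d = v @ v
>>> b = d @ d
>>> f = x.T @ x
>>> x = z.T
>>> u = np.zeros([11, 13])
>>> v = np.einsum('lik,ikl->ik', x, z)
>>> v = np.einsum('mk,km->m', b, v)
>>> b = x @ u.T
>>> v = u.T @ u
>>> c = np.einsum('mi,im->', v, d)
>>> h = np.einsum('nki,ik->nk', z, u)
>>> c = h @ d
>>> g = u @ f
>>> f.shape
(13, 13)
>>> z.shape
(13, 13, 11)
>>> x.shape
(11, 13, 13)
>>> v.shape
(13, 13)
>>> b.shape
(11, 13, 11)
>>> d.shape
(13, 13)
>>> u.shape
(11, 13)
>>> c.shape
(13, 13)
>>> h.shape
(13, 13)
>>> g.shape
(11, 13)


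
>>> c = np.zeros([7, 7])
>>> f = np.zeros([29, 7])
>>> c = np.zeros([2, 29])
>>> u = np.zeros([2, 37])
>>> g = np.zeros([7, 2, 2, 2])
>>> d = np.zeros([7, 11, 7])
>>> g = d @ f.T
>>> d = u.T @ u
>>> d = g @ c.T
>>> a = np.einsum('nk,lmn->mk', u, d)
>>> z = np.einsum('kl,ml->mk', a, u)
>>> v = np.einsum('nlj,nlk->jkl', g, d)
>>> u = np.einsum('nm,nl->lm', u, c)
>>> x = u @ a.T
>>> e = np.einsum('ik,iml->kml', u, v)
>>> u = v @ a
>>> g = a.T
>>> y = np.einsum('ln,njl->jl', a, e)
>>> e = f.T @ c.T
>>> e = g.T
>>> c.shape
(2, 29)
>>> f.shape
(29, 7)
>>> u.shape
(29, 2, 37)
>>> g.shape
(37, 11)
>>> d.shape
(7, 11, 2)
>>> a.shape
(11, 37)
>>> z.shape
(2, 11)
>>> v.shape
(29, 2, 11)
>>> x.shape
(29, 11)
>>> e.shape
(11, 37)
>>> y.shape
(2, 11)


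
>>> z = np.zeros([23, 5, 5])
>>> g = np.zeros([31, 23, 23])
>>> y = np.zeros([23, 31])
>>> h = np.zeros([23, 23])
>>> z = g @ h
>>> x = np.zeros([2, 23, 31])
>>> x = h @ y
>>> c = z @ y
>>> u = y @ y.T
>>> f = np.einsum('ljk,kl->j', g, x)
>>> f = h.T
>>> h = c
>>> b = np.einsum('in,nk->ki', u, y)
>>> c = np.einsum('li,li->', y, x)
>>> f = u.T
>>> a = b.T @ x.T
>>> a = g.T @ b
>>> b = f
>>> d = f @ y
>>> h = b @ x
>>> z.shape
(31, 23, 23)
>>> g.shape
(31, 23, 23)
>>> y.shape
(23, 31)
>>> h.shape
(23, 31)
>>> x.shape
(23, 31)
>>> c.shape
()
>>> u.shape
(23, 23)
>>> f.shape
(23, 23)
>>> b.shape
(23, 23)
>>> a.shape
(23, 23, 23)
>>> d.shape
(23, 31)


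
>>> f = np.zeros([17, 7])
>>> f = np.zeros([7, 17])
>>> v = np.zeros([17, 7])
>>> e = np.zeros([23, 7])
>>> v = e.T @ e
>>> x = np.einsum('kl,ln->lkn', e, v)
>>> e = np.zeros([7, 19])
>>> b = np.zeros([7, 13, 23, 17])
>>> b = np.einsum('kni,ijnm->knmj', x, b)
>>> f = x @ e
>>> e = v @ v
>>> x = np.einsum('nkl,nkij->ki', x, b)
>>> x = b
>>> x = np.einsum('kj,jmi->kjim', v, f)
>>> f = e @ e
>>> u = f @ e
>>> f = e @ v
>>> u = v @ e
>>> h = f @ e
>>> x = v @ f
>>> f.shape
(7, 7)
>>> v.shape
(7, 7)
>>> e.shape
(7, 7)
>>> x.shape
(7, 7)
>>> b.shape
(7, 23, 17, 13)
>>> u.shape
(7, 7)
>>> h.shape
(7, 7)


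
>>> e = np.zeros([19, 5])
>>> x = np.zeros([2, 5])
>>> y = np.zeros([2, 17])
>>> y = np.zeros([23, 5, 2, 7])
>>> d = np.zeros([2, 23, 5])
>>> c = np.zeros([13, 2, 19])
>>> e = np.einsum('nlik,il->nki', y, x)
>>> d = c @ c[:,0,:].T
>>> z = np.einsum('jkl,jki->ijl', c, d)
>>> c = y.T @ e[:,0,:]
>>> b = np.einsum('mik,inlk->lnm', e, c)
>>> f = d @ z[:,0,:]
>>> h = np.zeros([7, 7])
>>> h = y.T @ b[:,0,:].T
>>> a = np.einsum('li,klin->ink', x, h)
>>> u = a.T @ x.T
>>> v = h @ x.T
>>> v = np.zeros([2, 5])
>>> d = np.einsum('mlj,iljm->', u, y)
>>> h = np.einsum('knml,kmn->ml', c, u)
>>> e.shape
(23, 7, 2)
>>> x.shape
(2, 5)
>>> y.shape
(23, 5, 2, 7)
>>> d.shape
()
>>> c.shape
(7, 2, 5, 2)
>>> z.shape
(13, 13, 19)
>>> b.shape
(5, 2, 23)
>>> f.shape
(13, 2, 19)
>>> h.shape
(5, 2)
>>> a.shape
(5, 5, 7)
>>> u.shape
(7, 5, 2)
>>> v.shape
(2, 5)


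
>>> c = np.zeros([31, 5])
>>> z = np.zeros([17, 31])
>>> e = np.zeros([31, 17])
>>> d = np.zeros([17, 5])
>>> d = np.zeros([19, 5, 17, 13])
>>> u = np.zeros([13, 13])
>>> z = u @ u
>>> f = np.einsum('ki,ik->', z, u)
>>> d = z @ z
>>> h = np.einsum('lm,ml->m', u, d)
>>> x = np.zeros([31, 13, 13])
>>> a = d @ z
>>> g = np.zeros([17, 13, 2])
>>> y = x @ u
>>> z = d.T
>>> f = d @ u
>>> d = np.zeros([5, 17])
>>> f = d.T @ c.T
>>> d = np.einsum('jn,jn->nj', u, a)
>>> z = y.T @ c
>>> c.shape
(31, 5)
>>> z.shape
(13, 13, 5)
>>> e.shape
(31, 17)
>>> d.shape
(13, 13)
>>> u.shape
(13, 13)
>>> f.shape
(17, 31)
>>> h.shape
(13,)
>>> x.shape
(31, 13, 13)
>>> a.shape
(13, 13)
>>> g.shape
(17, 13, 2)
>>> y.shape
(31, 13, 13)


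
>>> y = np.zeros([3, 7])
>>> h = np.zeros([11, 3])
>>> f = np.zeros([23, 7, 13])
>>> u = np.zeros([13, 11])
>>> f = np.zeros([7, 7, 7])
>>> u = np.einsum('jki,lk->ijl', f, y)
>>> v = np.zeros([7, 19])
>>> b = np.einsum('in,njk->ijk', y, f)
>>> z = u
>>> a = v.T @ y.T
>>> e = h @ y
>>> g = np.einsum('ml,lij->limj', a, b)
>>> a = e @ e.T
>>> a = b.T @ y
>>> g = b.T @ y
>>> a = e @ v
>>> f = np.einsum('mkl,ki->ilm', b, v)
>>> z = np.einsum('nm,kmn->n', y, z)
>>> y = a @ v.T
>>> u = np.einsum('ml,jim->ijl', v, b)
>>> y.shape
(11, 7)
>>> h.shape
(11, 3)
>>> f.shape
(19, 7, 3)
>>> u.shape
(7, 3, 19)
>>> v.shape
(7, 19)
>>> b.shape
(3, 7, 7)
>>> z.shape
(3,)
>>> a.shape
(11, 19)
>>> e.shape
(11, 7)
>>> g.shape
(7, 7, 7)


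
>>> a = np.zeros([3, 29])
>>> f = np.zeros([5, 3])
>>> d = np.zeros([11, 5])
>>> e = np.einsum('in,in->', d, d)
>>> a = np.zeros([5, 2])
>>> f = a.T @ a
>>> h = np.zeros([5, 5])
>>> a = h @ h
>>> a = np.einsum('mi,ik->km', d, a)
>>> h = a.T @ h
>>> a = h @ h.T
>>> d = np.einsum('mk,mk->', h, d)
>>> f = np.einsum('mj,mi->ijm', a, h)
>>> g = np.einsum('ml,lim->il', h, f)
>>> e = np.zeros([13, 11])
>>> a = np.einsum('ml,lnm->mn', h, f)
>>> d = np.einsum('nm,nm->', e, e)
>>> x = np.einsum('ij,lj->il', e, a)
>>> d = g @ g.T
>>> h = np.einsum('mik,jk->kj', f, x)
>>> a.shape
(11, 11)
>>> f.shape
(5, 11, 11)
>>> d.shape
(11, 11)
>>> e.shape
(13, 11)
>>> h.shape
(11, 13)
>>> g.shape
(11, 5)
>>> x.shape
(13, 11)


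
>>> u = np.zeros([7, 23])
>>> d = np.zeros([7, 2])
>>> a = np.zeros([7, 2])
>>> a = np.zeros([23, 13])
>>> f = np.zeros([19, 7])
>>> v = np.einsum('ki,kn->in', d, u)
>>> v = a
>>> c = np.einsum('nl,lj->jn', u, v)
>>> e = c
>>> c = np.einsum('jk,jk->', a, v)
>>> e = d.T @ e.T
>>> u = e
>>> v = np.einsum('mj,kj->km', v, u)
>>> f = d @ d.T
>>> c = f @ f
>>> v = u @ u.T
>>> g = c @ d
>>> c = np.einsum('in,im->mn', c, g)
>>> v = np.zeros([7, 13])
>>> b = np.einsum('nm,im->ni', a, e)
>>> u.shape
(2, 13)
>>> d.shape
(7, 2)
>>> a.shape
(23, 13)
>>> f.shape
(7, 7)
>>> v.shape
(7, 13)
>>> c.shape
(2, 7)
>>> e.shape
(2, 13)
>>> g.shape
(7, 2)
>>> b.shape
(23, 2)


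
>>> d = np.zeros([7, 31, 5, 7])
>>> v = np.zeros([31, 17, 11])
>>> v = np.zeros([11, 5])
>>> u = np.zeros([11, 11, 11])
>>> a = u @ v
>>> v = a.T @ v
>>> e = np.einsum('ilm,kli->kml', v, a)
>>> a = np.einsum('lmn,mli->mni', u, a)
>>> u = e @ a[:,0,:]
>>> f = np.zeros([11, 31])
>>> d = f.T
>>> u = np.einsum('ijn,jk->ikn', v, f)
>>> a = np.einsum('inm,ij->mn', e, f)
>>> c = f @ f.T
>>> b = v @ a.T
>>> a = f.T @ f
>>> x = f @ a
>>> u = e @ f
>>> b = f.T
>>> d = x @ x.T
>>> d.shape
(11, 11)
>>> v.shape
(5, 11, 5)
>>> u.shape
(11, 5, 31)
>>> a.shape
(31, 31)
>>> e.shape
(11, 5, 11)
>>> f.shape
(11, 31)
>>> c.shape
(11, 11)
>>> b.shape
(31, 11)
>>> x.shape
(11, 31)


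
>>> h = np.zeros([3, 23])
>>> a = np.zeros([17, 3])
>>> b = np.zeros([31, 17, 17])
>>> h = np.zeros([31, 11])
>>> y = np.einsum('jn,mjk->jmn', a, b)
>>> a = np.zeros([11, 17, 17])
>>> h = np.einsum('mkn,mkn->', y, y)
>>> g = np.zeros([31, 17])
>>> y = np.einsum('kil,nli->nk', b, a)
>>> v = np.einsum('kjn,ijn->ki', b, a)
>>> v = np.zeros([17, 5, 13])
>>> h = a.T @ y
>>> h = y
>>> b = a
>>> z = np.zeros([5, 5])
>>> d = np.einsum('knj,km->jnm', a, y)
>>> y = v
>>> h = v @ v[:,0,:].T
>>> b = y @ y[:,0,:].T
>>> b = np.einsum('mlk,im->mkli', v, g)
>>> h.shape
(17, 5, 17)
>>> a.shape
(11, 17, 17)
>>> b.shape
(17, 13, 5, 31)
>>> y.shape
(17, 5, 13)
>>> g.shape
(31, 17)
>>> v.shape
(17, 5, 13)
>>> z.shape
(5, 5)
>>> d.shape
(17, 17, 31)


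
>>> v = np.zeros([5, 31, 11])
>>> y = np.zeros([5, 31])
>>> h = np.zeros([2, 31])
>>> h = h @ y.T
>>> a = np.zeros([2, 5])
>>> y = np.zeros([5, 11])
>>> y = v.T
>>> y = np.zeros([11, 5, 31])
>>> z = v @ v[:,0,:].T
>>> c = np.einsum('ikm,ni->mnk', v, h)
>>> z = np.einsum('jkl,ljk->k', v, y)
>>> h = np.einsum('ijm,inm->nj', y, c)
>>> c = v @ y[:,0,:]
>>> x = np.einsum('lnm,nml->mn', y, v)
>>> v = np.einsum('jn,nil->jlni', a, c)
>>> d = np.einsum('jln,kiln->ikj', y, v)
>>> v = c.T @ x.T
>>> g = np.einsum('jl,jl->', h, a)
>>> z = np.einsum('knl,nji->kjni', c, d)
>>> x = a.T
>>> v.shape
(31, 31, 31)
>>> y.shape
(11, 5, 31)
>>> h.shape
(2, 5)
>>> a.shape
(2, 5)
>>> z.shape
(5, 2, 31, 11)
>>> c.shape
(5, 31, 31)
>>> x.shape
(5, 2)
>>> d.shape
(31, 2, 11)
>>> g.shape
()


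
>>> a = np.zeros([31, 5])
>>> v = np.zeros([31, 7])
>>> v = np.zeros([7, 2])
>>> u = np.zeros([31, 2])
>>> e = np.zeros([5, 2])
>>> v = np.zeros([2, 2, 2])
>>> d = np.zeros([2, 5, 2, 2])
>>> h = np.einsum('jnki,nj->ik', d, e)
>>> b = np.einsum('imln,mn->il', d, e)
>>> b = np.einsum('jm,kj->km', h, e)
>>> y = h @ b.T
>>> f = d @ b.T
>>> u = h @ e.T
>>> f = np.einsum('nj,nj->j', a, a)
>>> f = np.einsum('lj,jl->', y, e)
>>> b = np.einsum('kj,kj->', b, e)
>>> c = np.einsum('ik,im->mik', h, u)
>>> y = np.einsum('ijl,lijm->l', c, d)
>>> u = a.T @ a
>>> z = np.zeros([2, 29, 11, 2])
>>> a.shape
(31, 5)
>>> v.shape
(2, 2, 2)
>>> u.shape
(5, 5)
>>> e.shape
(5, 2)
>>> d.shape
(2, 5, 2, 2)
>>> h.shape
(2, 2)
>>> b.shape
()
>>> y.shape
(2,)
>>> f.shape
()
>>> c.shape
(5, 2, 2)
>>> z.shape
(2, 29, 11, 2)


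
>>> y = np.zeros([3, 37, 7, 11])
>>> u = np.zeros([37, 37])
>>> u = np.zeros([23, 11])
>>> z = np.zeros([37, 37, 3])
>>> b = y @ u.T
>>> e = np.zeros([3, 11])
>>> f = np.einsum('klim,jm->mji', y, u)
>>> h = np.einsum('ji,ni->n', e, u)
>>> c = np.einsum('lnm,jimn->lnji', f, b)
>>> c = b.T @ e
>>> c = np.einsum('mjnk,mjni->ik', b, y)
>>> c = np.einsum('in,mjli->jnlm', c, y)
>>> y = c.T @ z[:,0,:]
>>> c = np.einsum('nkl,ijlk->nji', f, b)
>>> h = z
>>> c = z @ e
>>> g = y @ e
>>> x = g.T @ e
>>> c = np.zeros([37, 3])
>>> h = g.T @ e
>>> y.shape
(3, 7, 23, 3)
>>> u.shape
(23, 11)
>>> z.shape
(37, 37, 3)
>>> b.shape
(3, 37, 7, 23)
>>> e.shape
(3, 11)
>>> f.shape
(11, 23, 7)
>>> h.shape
(11, 23, 7, 11)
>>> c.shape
(37, 3)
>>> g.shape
(3, 7, 23, 11)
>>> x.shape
(11, 23, 7, 11)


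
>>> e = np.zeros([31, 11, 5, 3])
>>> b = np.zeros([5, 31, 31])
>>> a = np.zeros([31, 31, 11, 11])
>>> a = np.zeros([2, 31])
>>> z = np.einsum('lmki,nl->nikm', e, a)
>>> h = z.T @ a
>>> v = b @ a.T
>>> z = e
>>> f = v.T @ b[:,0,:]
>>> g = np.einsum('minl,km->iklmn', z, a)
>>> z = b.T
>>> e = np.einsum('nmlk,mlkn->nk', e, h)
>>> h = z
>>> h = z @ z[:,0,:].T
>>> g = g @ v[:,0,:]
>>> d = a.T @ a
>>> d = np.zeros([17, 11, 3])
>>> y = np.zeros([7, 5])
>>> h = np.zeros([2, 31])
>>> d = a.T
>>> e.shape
(31, 3)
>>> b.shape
(5, 31, 31)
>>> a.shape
(2, 31)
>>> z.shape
(31, 31, 5)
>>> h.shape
(2, 31)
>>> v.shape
(5, 31, 2)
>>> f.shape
(2, 31, 31)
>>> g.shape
(11, 2, 3, 31, 2)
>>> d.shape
(31, 2)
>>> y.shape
(7, 5)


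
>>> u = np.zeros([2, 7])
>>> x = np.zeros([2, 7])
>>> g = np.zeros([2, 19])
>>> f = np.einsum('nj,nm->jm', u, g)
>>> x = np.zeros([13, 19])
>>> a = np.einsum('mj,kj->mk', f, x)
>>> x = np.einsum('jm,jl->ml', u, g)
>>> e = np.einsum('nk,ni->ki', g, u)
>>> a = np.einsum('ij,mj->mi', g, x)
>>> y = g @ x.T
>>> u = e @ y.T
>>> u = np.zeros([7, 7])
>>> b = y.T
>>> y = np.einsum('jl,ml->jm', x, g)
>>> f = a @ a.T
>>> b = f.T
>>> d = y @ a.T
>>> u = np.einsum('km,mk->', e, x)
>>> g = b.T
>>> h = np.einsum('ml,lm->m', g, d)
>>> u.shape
()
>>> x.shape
(7, 19)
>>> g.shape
(7, 7)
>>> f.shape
(7, 7)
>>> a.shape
(7, 2)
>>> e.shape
(19, 7)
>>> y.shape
(7, 2)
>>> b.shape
(7, 7)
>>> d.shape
(7, 7)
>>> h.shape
(7,)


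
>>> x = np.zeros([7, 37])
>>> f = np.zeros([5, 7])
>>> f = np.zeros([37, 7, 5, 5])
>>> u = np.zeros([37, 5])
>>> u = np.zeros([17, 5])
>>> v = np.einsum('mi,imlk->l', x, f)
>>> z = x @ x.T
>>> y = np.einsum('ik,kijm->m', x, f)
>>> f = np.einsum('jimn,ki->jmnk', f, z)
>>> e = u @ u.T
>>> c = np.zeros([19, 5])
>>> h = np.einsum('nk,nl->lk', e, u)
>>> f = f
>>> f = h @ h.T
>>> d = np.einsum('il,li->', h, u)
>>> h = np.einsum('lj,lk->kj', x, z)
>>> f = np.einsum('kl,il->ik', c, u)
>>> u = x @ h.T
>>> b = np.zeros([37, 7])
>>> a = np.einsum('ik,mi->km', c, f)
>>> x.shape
(7, 37)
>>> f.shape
(17, 19)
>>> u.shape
(7, 7)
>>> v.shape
(5,)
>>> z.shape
(7, 7)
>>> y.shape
(5,)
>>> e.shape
(17, 17)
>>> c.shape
(19, 5)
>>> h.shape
(7, 37)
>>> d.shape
()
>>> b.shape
(37, 7)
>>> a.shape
(5, 17)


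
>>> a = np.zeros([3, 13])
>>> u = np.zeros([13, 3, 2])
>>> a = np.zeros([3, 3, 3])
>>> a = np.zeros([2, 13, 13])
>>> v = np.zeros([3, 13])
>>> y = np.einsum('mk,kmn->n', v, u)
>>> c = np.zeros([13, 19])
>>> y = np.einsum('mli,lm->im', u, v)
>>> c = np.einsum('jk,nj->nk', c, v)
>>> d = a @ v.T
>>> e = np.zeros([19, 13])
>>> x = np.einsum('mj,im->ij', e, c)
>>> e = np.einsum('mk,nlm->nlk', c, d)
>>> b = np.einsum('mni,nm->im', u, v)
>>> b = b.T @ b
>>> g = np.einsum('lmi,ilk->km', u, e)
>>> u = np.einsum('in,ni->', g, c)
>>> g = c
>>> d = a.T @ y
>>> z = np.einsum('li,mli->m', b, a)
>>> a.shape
(2, 13, 13)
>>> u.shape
()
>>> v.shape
(3, 13)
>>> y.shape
(2, 13)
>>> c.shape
(3, 19)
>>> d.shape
(13, 13, 13)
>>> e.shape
(2, 13, 19)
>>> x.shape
(3, 13)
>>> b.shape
(13, 13)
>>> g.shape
(3, 19)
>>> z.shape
(2,)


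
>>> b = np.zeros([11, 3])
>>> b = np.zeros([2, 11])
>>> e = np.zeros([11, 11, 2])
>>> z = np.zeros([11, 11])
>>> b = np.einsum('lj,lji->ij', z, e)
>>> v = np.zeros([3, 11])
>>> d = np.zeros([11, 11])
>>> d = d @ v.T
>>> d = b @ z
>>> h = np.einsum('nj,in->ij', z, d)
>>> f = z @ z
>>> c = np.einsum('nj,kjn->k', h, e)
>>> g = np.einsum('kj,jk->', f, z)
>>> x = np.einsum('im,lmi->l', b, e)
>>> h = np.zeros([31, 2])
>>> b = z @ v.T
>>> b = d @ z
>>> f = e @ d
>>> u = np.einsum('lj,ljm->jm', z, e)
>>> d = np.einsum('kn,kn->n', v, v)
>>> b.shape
(2, 11)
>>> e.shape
(11, 11, 2)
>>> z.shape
(11, 11)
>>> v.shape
(3, 11)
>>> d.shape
(11,)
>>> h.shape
(31, 2)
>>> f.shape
(11, 11, 11)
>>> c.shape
(11,)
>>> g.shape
()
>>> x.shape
(11,)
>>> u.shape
(11, 2)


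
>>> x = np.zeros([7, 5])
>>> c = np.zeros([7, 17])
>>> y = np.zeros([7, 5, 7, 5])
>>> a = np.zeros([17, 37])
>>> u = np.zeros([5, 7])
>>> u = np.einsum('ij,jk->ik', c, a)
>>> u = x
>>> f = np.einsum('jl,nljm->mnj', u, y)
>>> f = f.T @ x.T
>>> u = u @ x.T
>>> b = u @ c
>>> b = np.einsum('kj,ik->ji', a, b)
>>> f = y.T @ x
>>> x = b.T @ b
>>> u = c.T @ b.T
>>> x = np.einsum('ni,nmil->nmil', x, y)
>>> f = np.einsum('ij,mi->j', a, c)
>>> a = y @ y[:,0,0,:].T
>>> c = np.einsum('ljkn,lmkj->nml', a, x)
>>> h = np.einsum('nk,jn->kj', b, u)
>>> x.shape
(7, 5, 7, 5)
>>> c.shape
(7, 5, 7)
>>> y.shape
(7, 5, 7, 5)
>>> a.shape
(7, 5, 7, 7)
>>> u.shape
(17, 37)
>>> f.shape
(37,)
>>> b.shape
(37, 7)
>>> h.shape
(7, 17)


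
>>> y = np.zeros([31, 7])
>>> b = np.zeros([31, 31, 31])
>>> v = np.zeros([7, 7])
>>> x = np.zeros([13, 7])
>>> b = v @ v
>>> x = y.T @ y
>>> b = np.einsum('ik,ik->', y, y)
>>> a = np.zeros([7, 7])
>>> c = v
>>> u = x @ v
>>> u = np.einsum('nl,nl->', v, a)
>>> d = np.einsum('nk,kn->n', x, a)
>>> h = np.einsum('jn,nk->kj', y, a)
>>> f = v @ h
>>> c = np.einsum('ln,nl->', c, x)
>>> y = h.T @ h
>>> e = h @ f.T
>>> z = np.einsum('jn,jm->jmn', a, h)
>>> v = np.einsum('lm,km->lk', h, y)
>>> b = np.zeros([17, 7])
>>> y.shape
(31, 31)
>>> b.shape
(17, 7)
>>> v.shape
(7, 31)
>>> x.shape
(7, 7)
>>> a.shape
(7, 7)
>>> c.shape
()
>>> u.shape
()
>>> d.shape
(7,)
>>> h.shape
(7, 31)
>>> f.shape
(7, 31)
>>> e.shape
(7, 7)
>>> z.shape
(7, 31, 7)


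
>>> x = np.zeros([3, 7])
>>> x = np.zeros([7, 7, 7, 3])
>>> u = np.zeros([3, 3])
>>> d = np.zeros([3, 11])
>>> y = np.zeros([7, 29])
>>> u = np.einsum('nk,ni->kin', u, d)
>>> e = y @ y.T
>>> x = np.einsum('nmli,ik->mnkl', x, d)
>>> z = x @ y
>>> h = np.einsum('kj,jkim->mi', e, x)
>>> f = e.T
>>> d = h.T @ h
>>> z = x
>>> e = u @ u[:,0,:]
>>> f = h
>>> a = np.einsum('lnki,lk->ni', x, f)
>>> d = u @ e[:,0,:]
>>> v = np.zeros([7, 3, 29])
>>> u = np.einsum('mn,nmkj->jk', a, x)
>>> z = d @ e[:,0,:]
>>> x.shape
(7, 7, 11, 7)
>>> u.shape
(7, 11)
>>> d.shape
(3, 11, 3)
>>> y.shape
(7, 29)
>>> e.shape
(3, 11, 3)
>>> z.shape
(3, 11, 3)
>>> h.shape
(7, 11)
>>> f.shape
(7, 11)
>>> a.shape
(7, 7)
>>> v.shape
(7, 3, 29)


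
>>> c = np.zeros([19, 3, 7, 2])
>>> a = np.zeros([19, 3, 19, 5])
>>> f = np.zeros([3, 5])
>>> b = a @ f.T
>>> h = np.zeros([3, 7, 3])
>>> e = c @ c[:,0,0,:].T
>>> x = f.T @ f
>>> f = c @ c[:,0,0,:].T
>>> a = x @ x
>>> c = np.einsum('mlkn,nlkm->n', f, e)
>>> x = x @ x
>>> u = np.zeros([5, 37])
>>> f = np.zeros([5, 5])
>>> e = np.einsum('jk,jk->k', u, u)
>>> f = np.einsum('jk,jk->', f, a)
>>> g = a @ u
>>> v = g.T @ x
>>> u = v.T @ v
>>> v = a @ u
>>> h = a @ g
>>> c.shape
(19,)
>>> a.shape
(5, 5)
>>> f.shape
()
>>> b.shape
(19, 3, 19, 3)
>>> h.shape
(5, 37)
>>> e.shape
(37,)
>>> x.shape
(5, 5)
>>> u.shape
(5, 5)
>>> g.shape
(5, 37)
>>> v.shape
(5, 5)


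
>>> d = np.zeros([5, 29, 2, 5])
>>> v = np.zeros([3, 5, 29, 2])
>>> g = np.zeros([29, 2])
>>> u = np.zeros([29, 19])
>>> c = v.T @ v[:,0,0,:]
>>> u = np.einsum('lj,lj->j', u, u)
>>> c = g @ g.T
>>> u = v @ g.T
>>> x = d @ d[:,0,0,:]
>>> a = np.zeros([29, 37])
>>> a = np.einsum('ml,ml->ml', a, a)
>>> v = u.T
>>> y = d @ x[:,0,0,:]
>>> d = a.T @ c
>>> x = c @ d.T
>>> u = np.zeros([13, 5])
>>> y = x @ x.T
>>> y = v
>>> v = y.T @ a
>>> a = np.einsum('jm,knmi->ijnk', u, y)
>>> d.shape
(37, 29)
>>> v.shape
(3, 5, 29, 37)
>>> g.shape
(29, 2)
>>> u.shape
(13, 5)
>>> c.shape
(29, 29)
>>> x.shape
(29, 37)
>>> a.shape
(3, 13, 29, 29)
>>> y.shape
(29, 29, 5, 3)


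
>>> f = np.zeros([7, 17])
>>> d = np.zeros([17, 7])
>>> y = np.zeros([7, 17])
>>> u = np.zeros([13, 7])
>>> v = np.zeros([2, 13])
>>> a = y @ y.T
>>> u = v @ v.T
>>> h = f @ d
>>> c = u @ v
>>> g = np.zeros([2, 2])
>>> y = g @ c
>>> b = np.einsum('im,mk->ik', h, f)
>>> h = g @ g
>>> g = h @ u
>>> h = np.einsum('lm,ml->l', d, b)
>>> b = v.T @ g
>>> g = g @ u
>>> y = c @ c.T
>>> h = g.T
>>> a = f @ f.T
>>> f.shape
(7, 17)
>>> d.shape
(17, 7)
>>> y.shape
(2, 2)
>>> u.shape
(2, 2)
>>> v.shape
(2, 13)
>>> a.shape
(7, 7)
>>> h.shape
(2, 2)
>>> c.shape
(2, 13)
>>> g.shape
(2, 2)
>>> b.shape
(13, 2)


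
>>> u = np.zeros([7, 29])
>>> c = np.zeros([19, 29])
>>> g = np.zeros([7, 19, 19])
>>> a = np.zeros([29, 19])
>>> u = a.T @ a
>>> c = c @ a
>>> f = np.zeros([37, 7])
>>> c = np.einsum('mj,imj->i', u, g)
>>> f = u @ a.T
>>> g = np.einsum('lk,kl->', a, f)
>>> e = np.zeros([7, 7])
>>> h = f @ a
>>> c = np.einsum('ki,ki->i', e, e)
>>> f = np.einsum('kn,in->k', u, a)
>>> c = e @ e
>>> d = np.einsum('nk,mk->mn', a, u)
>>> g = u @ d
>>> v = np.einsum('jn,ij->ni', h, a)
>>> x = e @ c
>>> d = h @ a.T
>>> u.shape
(19, 19)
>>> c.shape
(7, 7)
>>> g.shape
(19, 29)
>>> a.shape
(29, 19)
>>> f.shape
(19,)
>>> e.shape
(7, 7)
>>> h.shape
(19, 19)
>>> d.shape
(19, 29)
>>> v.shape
(19, 29)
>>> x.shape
(7, 7)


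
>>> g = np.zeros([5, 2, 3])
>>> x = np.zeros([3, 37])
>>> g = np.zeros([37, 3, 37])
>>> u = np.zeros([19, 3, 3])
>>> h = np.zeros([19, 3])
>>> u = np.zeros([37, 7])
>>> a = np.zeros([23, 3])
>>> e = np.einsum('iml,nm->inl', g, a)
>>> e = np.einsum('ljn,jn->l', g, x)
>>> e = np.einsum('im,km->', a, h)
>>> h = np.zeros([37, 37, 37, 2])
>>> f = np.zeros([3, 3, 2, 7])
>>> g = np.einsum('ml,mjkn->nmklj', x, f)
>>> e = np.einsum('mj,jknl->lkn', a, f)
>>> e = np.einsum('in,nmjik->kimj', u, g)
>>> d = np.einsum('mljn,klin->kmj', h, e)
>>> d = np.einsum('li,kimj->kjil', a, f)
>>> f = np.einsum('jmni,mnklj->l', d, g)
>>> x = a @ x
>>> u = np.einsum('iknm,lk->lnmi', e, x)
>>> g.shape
(7, 3, 2, 37, 3)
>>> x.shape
(23, 37)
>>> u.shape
(23, 3, 2, 3)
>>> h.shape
(37, 37, 37, 2)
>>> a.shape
(23, 3)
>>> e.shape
(3, 37, 3, 2)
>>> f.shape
(37,)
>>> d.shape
(3, 7, 3, 23)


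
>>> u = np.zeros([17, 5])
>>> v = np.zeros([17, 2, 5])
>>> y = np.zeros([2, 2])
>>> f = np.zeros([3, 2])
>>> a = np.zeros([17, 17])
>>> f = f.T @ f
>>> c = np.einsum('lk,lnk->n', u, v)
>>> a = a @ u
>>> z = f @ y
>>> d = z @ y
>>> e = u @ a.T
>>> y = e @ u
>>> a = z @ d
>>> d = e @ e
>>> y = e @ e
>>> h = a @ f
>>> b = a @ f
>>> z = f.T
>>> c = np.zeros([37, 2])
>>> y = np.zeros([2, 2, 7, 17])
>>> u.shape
(17, 5)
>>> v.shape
(17, 2, 5)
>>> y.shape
(2, 2, 7, 17)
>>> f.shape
(2, 2)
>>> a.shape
(2, 2)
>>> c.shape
(37, 2)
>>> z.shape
(2, 2)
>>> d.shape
(17, 17)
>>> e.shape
(17, 17)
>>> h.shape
(2, 2)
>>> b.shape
(2, 2)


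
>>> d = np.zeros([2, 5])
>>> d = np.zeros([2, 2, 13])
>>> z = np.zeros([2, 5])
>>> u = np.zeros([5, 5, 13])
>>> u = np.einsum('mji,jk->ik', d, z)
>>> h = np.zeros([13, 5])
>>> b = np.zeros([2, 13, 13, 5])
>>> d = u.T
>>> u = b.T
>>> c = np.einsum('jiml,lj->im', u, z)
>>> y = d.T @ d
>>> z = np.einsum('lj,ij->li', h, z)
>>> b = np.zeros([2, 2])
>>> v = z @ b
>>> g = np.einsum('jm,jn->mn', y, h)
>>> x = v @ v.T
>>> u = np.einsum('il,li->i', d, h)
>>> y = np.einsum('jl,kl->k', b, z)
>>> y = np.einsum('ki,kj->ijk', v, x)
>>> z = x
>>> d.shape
(5, 13)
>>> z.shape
(13, 13)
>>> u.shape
(5,)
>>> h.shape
(13, 5)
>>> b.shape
(2, 2)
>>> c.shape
(13, 13)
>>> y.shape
(2, 13, 13)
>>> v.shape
(13, 2)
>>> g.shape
(13, 5)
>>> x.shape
(13, 13)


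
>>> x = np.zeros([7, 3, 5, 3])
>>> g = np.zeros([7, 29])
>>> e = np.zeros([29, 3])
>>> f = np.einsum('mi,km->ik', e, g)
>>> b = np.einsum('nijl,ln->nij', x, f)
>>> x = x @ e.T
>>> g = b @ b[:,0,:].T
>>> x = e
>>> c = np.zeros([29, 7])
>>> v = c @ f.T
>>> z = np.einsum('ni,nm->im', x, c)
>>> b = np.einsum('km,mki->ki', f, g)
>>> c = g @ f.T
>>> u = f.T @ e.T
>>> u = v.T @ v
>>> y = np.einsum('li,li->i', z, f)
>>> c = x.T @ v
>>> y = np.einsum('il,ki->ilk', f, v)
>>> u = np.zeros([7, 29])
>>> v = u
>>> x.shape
(29, 3)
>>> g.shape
(7, 3, 7)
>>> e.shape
(29, 3)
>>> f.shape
(3, 7)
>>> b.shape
(3, 7)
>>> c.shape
(3, 3)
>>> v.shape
(7, 29)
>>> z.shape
(3, 7)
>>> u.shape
(7, 29)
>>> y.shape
(3, 7, 29)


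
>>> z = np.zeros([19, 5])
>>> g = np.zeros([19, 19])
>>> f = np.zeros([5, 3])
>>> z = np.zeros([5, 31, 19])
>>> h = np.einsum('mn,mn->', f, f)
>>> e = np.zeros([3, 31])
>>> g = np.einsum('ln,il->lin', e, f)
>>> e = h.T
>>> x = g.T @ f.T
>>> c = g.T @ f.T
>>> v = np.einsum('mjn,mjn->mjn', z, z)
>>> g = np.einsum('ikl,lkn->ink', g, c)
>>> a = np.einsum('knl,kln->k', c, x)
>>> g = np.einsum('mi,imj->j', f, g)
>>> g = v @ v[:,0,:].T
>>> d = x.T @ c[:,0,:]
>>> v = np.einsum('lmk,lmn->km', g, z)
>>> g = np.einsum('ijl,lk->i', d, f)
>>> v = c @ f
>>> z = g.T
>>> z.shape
(5,)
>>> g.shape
(5,)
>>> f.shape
(5, 3)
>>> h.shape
()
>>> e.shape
()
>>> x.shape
(31, 5, 5)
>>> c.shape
(31, 5, 5)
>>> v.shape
(31, 5, 3)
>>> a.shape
(31,)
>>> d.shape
(5, 5, 5)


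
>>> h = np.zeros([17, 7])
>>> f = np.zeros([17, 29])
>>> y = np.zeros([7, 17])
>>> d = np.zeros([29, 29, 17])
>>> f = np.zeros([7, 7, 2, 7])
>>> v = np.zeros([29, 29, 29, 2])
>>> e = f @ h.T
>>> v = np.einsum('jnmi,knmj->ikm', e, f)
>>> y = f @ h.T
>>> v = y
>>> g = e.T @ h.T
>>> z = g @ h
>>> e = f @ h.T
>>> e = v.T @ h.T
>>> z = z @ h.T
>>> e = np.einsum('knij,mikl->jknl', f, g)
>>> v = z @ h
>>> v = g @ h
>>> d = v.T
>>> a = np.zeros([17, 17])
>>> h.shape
(17, 7)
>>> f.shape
(7, 7, 2, 7)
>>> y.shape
(7, 7, 2, 17)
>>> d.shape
(7, 7, 2, 17)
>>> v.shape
(17, 2, 7, 7)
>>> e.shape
(7, 7, 7, 17)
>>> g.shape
(17, 2, 7, 17)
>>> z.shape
(17, 2, 7, 17)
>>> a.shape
(17, 17)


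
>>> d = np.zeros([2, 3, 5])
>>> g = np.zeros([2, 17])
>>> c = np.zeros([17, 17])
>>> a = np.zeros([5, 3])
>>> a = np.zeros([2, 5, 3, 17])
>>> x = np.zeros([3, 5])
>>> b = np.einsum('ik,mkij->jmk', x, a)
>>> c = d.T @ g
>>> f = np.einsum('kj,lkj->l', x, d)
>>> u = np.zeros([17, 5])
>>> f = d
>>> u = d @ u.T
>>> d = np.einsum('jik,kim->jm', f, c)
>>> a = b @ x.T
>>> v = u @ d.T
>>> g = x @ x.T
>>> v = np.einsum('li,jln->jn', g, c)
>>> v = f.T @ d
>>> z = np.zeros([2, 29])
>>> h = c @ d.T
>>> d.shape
(2, 17)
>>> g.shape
(3, 3)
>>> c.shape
(5, 3, 17)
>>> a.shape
(17, 2, 3)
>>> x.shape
(3, 5)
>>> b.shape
(17, 2, 5)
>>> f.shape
(2, 3, 5)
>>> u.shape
(2, 3, 17)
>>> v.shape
(5, 3, 17)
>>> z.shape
(2, 29)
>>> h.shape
(5, 3, 2)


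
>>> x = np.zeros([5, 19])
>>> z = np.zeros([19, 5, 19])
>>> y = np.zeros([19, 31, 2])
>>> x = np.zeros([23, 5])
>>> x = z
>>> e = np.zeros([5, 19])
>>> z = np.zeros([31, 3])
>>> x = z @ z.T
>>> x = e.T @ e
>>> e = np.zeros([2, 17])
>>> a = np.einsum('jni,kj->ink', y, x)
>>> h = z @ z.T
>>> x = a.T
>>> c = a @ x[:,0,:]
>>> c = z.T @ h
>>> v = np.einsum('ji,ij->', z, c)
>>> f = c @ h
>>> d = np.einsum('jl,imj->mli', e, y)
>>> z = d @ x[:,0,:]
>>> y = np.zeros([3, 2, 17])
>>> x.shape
(19, 31, 2)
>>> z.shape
(31, 17, 2)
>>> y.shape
(3, 2, 17)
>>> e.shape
(2, 17)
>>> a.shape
(2, 31, 19)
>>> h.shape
(31, 31)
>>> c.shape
(3, 31)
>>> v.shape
()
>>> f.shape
(3, 31)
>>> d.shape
(31, 17, 19)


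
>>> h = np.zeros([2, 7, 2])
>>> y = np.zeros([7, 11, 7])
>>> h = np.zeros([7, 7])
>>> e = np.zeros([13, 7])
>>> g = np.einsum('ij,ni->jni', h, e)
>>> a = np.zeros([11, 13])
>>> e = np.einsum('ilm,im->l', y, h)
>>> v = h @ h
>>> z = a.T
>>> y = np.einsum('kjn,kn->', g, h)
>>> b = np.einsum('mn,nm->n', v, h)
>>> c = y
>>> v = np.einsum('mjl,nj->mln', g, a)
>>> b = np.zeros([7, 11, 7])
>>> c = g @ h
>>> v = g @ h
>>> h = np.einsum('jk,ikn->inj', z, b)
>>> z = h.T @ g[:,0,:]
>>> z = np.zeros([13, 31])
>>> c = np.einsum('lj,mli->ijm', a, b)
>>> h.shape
(7, 7, 13)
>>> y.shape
()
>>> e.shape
(11,)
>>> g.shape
(7, 13, 7)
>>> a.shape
(11, 13)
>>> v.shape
(7, 13, 7)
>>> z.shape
(13, 31)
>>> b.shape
(7, 11, 7)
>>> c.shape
(7, 13, 7)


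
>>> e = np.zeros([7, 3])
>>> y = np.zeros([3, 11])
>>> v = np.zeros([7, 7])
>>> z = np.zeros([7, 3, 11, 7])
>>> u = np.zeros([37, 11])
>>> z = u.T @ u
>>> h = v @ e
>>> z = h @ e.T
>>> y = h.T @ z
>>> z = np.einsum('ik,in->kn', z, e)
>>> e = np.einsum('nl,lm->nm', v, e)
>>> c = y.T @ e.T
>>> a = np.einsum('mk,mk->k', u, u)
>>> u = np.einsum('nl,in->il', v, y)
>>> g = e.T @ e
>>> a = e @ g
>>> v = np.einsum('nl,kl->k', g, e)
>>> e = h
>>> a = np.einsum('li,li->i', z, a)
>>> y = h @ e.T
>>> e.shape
(7, 3)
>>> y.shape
(7, 7)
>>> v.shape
(7,)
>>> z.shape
(7, 3)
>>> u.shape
(3, 7)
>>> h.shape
(7, 3)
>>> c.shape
(7, 7)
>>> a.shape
(3,)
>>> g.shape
(3, 3)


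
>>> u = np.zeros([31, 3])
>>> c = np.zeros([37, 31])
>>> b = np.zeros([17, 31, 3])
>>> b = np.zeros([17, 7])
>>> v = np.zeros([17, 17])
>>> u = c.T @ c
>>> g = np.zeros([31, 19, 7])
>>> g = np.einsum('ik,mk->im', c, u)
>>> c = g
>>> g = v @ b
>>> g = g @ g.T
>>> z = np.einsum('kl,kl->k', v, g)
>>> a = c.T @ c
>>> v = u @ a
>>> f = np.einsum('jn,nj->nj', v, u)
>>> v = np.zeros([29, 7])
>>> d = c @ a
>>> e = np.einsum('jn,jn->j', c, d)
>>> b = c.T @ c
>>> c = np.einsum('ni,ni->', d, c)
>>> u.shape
(31, 31)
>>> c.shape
()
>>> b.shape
(31, 31)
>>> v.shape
(29, 7)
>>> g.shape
(17, 17)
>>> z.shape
(17,)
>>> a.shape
(31, 31)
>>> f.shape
(31, 31)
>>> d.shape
(37, 31)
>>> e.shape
(37,)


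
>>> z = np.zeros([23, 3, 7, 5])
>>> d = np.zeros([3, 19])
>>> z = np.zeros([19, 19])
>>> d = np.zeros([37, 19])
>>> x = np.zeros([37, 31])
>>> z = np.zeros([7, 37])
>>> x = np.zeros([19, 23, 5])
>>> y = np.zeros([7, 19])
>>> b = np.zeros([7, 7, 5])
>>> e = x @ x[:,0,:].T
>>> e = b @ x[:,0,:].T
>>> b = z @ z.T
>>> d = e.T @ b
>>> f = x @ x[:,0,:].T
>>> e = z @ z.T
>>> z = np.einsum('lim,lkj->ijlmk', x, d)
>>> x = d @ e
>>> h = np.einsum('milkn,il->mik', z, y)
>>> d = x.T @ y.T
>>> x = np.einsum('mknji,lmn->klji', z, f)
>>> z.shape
(23, 7, 19, 5, 7)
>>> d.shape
(7, 7, 7)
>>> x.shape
(7, 19, 5, 7)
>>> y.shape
(7, 19)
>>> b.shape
(7, 7)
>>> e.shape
(7, 7)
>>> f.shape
(19, 23, 19)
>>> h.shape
(23, 7, 5)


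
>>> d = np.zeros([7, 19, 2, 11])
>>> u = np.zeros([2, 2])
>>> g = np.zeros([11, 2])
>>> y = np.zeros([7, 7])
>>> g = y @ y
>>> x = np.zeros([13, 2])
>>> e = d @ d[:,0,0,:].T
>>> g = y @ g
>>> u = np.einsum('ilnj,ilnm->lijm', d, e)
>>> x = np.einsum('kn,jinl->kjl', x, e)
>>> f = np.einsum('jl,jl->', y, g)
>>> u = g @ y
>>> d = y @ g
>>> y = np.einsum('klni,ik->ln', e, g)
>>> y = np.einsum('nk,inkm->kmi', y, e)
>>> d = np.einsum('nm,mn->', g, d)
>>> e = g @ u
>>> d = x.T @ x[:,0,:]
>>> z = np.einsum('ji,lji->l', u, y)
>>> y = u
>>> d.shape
(7, 7, 7)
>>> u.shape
(7, 7)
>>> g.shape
(7, 7)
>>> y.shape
(7, 7)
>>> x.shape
(13, 7, 7)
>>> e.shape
(7, 7)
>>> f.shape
()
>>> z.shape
(2,)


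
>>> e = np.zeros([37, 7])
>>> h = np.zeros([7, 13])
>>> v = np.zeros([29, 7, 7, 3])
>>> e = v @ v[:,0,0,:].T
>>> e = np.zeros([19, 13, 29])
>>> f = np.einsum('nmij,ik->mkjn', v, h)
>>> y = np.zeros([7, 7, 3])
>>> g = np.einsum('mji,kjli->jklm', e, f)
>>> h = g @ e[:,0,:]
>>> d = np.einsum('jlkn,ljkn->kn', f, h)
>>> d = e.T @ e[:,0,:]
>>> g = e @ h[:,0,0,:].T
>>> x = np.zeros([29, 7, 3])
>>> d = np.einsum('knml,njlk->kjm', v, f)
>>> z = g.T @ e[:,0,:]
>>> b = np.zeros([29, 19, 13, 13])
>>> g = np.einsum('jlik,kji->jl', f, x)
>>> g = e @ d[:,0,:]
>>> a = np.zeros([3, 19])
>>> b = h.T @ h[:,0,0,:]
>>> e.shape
(19, 13, 29)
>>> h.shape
(13, 7, 3, 29)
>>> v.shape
(29, 7, 7, 3)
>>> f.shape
(7, 13, 3, 29)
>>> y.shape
(7, 7, 3)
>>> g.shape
(19, 13, 7)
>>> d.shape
(29, 13, 7)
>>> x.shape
(29, 7, 3)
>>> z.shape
(13, 13, 29)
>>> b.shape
(29, 3, 7, 29)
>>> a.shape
(3, 19)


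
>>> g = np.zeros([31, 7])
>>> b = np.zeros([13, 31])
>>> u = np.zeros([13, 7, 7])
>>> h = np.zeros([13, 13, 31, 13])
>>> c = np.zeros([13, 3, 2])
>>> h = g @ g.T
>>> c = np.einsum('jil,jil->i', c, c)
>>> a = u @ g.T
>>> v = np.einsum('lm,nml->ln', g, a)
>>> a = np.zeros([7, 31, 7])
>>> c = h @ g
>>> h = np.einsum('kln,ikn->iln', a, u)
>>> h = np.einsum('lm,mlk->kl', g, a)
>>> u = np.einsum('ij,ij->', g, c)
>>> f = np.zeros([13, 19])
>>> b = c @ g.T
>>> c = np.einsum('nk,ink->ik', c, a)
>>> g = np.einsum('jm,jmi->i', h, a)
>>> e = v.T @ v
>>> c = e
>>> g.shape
(7,)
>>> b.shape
(31, 31)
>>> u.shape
()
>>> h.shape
(7, 31)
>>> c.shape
(13, 13)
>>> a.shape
(7, 31, 7)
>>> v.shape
(31, 13)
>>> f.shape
(13, 19)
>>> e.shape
(13, 13)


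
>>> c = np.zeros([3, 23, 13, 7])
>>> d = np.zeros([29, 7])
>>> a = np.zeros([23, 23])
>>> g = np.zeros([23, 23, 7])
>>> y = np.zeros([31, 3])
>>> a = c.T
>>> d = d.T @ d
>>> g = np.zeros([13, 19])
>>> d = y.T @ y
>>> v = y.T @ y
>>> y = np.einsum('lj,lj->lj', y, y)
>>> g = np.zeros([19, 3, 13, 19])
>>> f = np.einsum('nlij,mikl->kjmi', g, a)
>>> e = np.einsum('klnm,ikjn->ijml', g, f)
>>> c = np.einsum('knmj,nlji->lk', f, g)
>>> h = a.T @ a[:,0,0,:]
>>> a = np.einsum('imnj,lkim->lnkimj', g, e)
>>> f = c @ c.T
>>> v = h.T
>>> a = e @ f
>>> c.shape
(3, 23)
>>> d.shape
(3, 3)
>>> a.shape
(23, 7, 19, 3)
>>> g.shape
(19, 3, 13, 19)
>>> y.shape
(31, 3)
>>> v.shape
(3, 13, 23, 3)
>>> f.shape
(3, 3)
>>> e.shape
(23, 7, 19, 3)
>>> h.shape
(3, 23, 13, 3)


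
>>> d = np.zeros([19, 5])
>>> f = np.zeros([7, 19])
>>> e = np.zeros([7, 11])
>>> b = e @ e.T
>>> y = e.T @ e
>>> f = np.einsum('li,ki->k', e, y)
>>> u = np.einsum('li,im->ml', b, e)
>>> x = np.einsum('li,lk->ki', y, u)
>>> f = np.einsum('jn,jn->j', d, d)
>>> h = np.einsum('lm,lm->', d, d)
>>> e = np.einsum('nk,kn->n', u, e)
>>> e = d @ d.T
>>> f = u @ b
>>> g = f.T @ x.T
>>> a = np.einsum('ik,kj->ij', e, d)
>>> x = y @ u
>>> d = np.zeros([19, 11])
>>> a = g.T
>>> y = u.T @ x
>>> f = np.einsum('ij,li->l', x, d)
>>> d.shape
(19, 11)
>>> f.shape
(19,)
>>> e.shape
(19, 19)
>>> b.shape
(7, 7)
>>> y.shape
(7, 7)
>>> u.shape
(11, 7)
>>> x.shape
(11, 7)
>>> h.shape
()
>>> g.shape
(7, 7)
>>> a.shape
(7, 7)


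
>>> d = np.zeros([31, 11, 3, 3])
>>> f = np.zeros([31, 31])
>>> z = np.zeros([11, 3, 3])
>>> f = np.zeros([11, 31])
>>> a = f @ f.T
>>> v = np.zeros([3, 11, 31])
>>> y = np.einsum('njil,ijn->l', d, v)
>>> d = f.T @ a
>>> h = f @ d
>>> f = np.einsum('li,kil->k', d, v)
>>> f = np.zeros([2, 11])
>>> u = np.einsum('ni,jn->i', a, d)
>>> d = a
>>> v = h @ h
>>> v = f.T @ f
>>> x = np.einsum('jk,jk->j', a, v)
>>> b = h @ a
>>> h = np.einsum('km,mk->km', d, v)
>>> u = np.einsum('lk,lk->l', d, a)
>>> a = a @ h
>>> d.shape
(11, 11)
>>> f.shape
(2, 11)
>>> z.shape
(11, 3, 3)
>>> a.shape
(11, 11)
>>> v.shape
(11, 11)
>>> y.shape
(3,)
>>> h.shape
(11, 11)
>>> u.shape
(11,)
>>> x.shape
(11,)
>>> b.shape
(11, 11)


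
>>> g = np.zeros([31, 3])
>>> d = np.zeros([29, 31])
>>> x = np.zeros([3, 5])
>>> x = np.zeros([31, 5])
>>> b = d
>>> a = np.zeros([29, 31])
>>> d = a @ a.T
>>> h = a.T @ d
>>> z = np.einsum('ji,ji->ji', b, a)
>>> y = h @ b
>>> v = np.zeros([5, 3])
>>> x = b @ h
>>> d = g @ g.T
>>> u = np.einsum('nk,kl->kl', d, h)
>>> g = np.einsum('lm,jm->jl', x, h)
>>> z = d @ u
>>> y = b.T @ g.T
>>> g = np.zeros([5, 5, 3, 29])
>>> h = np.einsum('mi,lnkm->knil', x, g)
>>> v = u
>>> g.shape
(5, 5, 3, 29)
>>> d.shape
(31, 31)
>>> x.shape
(29, 29)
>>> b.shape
(29, 31)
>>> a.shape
(29, 31)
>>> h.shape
(3, 5, 29, 5)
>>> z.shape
(31, 29)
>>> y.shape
(31, 31)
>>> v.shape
(31, 29)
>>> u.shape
(31, 29)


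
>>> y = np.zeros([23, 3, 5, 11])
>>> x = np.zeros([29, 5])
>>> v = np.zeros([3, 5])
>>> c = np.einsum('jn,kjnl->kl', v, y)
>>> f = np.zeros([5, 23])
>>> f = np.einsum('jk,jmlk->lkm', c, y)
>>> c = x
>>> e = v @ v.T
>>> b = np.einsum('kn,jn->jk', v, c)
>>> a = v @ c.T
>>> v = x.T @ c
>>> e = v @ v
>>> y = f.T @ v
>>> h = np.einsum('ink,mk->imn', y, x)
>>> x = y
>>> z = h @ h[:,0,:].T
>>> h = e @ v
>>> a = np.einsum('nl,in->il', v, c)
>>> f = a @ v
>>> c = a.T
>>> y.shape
(3, 11, 5)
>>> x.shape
(3, 11, 5)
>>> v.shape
(5, 5)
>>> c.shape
(5, 29)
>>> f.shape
(29, 5)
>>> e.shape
(5, 5)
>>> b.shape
(29, 3)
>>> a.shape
(29, 5)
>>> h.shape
(5, 5)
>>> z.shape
(3, 29, 3)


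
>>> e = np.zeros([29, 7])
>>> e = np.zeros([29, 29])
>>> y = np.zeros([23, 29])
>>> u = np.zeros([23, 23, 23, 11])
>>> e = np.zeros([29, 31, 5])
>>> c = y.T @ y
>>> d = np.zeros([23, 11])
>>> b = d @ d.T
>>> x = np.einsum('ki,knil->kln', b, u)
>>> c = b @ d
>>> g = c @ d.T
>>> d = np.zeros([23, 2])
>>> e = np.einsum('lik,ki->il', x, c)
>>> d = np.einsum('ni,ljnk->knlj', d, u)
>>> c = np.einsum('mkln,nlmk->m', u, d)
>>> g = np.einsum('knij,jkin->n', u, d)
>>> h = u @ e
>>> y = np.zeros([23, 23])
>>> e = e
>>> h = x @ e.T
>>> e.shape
(11, 23)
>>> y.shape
(23, 23)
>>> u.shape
(23, 23, 23, 11)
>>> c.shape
(23,)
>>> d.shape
(11, 23, 23, 23)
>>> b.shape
(23, 23)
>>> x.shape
(23, 11, 23)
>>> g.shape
(23,)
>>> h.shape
(23, 11, 11)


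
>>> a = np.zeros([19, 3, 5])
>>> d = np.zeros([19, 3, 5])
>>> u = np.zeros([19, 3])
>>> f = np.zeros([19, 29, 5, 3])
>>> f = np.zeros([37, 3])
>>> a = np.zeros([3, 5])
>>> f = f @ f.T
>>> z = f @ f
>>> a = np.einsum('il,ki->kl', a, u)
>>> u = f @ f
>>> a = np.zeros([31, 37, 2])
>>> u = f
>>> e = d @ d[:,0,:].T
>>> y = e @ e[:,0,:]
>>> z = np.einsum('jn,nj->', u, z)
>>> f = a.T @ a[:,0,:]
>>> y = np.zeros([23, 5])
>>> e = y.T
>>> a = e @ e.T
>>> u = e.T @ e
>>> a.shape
(5, 5)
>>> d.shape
(19, 3, 5)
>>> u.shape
(23, 23)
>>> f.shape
(2, 37, 2)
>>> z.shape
()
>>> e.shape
(5, 23)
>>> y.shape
(23, 5)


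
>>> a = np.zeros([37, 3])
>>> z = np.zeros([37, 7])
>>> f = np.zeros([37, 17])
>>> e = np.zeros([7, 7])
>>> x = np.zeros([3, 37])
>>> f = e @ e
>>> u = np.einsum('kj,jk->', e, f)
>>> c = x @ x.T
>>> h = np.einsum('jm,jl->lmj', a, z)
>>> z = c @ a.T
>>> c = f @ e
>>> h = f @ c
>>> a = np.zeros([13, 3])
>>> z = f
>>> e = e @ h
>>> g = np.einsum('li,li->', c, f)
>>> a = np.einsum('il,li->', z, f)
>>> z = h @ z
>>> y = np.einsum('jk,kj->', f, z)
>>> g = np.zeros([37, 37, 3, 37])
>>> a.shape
()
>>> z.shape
(7, 7)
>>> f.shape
(7, 7)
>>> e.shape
(7, 7)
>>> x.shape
(3, 37)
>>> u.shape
()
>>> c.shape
(7, 7)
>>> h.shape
(7, 7)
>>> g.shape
(37, 37, 3, 37)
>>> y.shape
()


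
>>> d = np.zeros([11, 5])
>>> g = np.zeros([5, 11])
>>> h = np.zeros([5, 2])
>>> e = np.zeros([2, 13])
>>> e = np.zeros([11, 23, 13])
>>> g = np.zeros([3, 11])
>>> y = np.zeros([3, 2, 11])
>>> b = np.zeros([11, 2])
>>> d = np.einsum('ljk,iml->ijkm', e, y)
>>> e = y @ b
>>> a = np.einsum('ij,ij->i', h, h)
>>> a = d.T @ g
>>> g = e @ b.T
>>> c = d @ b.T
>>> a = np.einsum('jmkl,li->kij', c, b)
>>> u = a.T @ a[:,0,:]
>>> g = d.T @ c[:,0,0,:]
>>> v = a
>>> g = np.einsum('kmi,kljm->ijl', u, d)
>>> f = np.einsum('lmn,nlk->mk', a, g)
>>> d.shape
(3, 23, 13, 2)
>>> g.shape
(3, 13, 23)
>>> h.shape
(5, 2)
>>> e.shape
(3, 2, 2)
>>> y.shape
(3, 2, 11)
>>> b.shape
(11, 2)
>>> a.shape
(13, 2, 3)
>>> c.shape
(3, 23, 13, 11)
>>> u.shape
(3, 2, 3)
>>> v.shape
(13, 2, 3)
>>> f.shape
(2, 23)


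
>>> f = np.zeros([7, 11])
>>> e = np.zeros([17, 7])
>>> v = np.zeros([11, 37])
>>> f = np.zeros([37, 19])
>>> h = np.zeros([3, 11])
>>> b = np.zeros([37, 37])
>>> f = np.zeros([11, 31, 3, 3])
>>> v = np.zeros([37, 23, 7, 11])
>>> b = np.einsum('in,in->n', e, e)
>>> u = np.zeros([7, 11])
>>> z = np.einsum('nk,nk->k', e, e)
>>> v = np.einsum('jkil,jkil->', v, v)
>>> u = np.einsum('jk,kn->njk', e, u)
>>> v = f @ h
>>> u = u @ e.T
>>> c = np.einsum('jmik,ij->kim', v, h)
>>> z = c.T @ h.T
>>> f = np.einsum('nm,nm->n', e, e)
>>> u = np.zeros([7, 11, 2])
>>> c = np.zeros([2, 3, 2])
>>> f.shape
(17,)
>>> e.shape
(17, 7)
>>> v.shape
(11, 31, 3, 11)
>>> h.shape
(3, 11)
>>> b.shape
(7,)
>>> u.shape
(7, 11, 2)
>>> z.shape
(31, 3, 3)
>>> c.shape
(2, 3, 2)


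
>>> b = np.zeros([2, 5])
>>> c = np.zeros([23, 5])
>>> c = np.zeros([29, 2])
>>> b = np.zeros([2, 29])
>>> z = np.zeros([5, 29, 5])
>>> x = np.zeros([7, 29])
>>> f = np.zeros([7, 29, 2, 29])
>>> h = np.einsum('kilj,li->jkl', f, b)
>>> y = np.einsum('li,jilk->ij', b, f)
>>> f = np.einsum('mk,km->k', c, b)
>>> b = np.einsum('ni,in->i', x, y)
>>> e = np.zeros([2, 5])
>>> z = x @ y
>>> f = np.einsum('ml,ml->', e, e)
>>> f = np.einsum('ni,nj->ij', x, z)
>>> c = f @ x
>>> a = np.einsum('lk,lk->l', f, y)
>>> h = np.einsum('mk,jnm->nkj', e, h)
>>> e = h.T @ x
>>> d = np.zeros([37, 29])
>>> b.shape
(29,)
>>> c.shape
(29, 29)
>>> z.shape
(7, 7)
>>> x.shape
(7, 29)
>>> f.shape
(29, 7)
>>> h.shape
(7, 5, 29)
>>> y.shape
(29, 7)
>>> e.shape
(29, 5, 29)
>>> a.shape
(29,)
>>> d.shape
(37, 29)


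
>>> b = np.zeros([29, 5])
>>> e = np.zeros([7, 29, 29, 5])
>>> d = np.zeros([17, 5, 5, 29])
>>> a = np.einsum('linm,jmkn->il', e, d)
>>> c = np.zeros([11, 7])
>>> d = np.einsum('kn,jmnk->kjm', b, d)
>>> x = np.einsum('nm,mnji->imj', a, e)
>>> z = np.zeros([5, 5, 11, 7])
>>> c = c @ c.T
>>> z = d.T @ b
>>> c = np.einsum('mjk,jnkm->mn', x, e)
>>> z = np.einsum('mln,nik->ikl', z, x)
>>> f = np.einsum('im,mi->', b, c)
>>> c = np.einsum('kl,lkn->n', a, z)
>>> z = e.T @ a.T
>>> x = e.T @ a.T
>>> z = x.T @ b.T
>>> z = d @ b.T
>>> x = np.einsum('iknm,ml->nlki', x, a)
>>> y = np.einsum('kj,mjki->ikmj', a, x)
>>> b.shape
(29, 5)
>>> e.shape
(7, 29, 29, 5)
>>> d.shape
(29, 17, 5)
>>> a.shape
(29, 7)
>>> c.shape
(17,)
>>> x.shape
(29, 7, 29, 5)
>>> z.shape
(29, 17, 29)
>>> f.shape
()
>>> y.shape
(5, 29, 29, 7)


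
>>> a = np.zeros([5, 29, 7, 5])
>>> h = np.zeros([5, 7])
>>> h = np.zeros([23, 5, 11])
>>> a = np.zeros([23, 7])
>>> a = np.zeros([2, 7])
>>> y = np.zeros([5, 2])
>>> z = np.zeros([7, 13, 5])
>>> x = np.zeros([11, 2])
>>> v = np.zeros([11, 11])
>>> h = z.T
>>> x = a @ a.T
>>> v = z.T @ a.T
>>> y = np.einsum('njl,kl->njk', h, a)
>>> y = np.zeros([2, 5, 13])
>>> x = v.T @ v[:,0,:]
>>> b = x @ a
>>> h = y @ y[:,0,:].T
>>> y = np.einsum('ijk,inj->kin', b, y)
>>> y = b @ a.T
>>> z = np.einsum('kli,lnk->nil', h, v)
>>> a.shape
(2, 7)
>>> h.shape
(2, 5, 2)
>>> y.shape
(2, 13, 2)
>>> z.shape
(13, 2, 5)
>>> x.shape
(2, 13, 2)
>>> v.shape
(5, 13, 2)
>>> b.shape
(2, 13, 7)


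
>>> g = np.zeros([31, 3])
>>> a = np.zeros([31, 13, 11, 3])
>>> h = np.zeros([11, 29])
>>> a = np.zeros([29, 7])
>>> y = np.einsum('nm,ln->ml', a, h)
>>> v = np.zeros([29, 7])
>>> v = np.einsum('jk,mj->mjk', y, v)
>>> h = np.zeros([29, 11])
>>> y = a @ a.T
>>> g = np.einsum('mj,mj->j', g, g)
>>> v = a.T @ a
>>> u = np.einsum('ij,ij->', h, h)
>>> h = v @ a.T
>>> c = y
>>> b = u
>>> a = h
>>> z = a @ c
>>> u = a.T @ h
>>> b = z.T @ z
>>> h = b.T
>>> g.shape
(3,)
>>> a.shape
(7, 29)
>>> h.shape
(29, 29)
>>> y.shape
(29, 29)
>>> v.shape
(7, 7)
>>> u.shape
(29, 29)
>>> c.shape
(29, 29)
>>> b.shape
(29, 29)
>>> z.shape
(7, 29)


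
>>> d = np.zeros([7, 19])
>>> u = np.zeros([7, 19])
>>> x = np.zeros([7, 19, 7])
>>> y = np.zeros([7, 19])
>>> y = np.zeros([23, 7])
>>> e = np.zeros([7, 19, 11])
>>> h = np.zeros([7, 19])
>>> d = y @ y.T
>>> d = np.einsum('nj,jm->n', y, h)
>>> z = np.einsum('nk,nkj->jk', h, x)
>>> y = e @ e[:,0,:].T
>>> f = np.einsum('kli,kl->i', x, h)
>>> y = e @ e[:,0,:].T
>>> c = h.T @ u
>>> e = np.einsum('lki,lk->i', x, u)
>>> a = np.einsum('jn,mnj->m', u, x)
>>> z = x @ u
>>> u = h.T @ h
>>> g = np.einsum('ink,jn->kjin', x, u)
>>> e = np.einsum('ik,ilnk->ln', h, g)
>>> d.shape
(23,)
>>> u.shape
(19, 19)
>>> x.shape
(7, 19, 7)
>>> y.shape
(7, 19, 7)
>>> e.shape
(19, 7)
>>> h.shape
(7, 19)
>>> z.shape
(7, 19, 19)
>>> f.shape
(7,)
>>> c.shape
(19, 19)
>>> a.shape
(7,)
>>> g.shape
(7, 19, 7, 19)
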